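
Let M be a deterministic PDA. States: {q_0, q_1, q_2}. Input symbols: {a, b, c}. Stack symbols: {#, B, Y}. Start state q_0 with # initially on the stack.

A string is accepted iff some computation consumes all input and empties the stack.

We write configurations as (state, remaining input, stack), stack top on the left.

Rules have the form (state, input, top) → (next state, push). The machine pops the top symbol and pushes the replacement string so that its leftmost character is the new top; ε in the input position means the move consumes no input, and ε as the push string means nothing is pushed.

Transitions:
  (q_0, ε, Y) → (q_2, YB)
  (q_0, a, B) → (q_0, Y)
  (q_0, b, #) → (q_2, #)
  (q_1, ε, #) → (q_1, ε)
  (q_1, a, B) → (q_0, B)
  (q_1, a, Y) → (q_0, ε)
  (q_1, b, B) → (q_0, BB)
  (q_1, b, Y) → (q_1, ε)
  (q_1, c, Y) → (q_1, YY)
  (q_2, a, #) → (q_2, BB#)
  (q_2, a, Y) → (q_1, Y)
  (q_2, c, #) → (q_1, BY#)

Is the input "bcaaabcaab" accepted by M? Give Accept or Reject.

(q_0, bcaaabcaab, #)
  read b, top #: go to q_2, push # → (q_2, caaabcaab, #)
  read c, top #: go to q_1, push BY# → (q_1, aaabcaab, BY#)
  read a, top B: go to q_0, push B → (q_0, aabcaab, BY#)
  read a, top B: go to q_0, push Y → (q_0, abcaab, YY#)
  ε-move, top Y: go to q_2, push YB → (q_2, abcaab, YBY#)
  read a, top Y: go to q_1, push Y → (q_1, bcaab, YBY#)
  read b, top Y: go to q_1, push ε → (q_1, caab, BY#)
No transition applies at (q_1, caab, BY#); input not fully consumed.

Reject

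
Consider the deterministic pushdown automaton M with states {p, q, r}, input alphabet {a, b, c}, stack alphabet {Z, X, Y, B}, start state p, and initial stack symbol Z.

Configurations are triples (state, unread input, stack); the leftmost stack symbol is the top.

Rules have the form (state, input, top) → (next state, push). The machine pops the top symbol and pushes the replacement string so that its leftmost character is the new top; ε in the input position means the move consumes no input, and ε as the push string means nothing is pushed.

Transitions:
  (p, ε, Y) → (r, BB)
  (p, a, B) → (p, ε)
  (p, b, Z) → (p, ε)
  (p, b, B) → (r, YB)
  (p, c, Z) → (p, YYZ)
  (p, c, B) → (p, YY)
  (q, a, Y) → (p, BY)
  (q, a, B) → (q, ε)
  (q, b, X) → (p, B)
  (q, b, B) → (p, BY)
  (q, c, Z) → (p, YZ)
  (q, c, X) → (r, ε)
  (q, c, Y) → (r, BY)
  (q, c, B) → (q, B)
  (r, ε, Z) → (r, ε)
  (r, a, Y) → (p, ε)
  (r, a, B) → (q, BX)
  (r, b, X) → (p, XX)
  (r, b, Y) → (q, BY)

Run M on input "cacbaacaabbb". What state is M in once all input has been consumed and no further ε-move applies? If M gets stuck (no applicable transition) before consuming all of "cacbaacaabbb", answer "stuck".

(p, cacbaacaabbb, Z)
  read c, top Z: go to p, push YYZ → (p, acbaacaabbb, YYZ)
  ε-move, top Y: go to r, push BB → (r, acbaacaabbb, BBYZ)
  read a, top B: go to q, push BX → (q, cbaacaabbb, BXBYZ)
  read c, top B: go to q, push B → (q, baacaabbb, BXBYZ)
  read b, top B: go to p, push BY → (p, aacaabbb, BYXBYZ)
  read a, top B: go to p, push ε → (p, acaabbb, YXBYZ)
  ε-move, top Y: go to r, push BB → (r, acaabbb, BBXBYZ)
  read a, top B: go to q, push BX → (q, caabbb, BXBXBYZ)
  read c, top B: go to q, push B → (q, aabbb, BXBXBYZ)
  read a, top B: go to q, push ε → (q, abbb, XBXBYZ)
No transition for (q, a, top X); M blocks with input abbb remaining.

stuck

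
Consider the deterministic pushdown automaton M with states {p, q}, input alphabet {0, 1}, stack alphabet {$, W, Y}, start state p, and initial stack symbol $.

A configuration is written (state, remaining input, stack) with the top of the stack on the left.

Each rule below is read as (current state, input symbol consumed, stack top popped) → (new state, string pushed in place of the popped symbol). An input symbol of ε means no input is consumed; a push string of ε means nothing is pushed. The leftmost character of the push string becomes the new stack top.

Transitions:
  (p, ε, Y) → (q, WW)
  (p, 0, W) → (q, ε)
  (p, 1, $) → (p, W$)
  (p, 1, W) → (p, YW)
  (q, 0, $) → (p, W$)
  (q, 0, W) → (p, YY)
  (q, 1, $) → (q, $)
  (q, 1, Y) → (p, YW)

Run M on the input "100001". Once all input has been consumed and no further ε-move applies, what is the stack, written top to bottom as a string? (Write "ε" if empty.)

WWW$

(p, 100001, $)
  read 1, top $: go to p, push W$ → (p, 00001, W$)
  read 0, top W: go to q, push ε → (q, 0001, $)
  read 0, top $: go to p, push W$ → (p, 001, W$)
  read 0, top W: go to q, push ε → (q, 01, $)
  read 0, top $: go to p, push W$ → (p, 1, W$)
  read 1, top W: go to p, push YW → (p, ε, YW$)
  ε-move, top Y: go to q, push WW → (q, ε, WWW$)
All input consumed in state q with stack WWW$.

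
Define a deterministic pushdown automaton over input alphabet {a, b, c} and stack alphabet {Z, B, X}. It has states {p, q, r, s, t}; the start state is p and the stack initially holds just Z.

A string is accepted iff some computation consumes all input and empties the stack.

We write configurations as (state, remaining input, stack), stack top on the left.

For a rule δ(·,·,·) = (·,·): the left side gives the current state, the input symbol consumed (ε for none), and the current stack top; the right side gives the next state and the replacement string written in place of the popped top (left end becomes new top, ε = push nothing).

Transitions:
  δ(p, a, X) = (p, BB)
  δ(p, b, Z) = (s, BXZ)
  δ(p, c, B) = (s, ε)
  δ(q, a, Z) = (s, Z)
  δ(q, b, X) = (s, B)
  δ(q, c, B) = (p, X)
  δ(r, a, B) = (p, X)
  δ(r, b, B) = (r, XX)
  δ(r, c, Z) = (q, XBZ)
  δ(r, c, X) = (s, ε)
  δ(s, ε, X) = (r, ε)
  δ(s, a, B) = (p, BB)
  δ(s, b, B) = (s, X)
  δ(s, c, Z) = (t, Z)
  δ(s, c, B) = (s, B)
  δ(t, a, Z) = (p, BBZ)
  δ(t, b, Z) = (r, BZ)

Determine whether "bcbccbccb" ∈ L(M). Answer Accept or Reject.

(p, bcbccbccb, Z) ⊢ (s, cbccbccb, BXZ) ⊢ (s, bccbccb, BXZ) ⊢ (s, ccbccb, XXZ) ⊢ (r, ccbccb, XZ) ⊢ (s, cbccb, Z) ⊢ (t, bccb, Z) ⊢ (r, ccb, BZ)
No transition applies at (r, ccb, BZ); input not fully consumed.

Reject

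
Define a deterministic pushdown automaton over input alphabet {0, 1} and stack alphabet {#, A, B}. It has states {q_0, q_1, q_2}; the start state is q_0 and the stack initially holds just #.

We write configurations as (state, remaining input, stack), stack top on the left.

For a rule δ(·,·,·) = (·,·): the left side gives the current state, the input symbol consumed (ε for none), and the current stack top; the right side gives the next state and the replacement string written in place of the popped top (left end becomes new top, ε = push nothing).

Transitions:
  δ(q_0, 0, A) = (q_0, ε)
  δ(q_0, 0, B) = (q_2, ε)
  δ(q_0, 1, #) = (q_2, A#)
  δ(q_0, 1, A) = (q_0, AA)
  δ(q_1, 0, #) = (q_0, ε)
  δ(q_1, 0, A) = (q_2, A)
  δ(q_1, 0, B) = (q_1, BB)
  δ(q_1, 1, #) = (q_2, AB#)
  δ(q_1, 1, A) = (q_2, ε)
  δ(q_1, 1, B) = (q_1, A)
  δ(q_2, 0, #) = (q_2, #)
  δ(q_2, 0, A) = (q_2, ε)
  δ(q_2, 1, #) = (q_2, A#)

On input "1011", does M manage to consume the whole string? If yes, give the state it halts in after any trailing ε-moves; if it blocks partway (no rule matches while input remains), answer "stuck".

(q_0, 1011, #) ⊢ (q_2, 011, A#) ⊢ (q_2, 11, #) ⊢ (q_2, 1, A#)
No transition for (q_2, 1, top A); M blocks with input 1 remaining.

stuck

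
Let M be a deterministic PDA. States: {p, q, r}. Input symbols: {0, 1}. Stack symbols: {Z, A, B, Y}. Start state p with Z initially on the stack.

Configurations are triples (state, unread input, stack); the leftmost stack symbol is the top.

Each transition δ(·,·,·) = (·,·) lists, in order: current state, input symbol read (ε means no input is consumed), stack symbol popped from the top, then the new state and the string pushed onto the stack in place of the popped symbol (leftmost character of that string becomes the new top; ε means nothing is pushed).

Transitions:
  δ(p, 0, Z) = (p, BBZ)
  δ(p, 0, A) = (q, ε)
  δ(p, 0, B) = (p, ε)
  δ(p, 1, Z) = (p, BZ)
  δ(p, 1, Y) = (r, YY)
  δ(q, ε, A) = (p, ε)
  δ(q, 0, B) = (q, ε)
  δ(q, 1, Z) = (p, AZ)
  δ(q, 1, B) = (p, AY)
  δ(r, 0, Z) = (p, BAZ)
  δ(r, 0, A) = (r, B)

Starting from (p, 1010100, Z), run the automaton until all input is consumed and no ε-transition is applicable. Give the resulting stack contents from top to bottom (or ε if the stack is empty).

BBZ

(p, 1010100, Z)
  read 1, top Z: go to p, push BZ → (p, 010100, BZ)
  read 0, top B: go to p, push ε → (p, 10100, Z)
  read 1, top Z: go to p, push BZ → (p, 0100, BZ)
  read 0, top B: go to p, push ε → (p, 100, Z)
  read 1, top Z: go to p, push BZ → (p, 00, BZ)
  read 0, top B: go to p, push ε → (p, 0, Z)
  read 0, top Z: go to p, push BBZ → (p, ε, BBZ)
All input consumed in state p with stack BBZ.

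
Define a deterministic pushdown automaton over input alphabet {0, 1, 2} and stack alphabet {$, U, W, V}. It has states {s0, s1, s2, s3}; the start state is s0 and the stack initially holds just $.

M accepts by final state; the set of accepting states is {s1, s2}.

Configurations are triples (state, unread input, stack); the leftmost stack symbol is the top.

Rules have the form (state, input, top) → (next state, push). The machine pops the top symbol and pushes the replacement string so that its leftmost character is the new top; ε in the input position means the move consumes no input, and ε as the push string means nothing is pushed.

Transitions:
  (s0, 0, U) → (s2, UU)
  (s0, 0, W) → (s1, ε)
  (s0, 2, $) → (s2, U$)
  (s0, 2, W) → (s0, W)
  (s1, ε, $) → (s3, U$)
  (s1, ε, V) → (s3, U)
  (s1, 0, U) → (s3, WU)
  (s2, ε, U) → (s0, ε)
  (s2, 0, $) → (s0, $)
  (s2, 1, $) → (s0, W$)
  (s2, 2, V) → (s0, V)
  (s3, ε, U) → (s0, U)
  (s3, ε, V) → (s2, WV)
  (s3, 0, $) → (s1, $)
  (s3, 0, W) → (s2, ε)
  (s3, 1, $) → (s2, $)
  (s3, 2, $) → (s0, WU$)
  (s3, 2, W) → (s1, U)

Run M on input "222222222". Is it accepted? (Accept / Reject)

(s0, 222222222, $)
  read 2, top $: go to s2, push U$ → (s2, 22222222, U$)
  ε-move, top U: go to s0, push ε → (s0, 22222222, $)
  read 2, top $: go to s2, push U$ → (s2, 2222222, U$)
  ε-move, top U: go to s0, push ε → (s0, 2222222, $)
  read 2, top $: go to s2, push U$ → (s2, 222222, U$)
  ε-move, top U: go to s0, push ε → (s0, 222222, $)
  read 2, top $: go to s2, push U$ → (s2, 22222, U$)
  ε-move, top U: go to s0, push ε → (s0, 22222, $)
  read 2, top $: go to s2, push U$ → (s2, 2222, U$)
  ε-move, top U: go to s0, push ε → (s0, 2222, $)
  read 2, top $: go to s2, push U$ → (s2, 222, U$)
  ε-move, top U: go to s0, push ε → (s0, 222, $)
  read 2, top $: go to s2, push U$ → (s2, 22, U$)
  ε-move, top U: go to s0, push ε → (s0, 22, $)
  read 2, top $: go to s2, push U$ → (s2, 2, U$)
  ε-move, top U: go to s0, push ε → (s0, 2, $)
  read 2, top $: go to s2, push U$ → (s2, ε, U$)
All input consumed; state s2 ∈ F.

Accept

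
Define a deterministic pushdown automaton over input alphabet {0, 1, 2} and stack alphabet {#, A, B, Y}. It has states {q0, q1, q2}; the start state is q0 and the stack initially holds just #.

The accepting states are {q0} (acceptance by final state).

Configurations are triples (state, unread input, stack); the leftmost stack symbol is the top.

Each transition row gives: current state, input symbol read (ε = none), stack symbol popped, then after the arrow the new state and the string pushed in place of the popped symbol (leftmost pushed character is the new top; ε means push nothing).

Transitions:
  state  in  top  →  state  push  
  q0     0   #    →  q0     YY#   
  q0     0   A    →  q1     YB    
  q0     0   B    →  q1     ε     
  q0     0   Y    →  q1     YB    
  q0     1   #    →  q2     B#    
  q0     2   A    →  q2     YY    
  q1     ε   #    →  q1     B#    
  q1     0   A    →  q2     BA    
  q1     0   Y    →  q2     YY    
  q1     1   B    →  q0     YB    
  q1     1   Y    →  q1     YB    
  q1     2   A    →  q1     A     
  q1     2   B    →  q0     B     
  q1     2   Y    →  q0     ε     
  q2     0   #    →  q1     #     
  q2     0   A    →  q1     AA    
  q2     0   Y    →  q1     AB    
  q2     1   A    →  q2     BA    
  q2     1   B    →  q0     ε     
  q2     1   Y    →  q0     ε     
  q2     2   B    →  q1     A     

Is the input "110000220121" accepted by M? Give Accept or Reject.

(q0, 110000220121, #)
  read 1, top #: go to q2, push B# → (q2, 10000220121, B#)
  read 1, top B: go to q0, push ε → (q0, 0000220121, #)
  read 0, top #: go to q0, push YY# → (q0, 000220121, YY#)
  read 0, top Y: go to q1, push YB → (q1, 00220121, YBY#)
  read 0, top Y: go to q2, push YY → (q2, 0220121, YYBY#)
  read 0, top Y: go to q1, push AB → (q1, 220121, ABYBY#)
  read 2, top A: go to q1, push A → (q1, 20121, ABYBY#)
  read 2, top A: go to q1, push A → (q1, 0121, ABYBY#)
  read 0, top A: go to q2, push BA → (q2, 121, BABYBY#)
  read 1, top B: go to q0, push ε → (q0, 21, ABYBY#)
  read 2, top A: go to q2, push YY → (q2, 1, YYBYBY#)
  read 1, top Y: go to q0, push ε → (q0, ε, YBYBY#)
All input consumed; state q0 ∈ F.

Accept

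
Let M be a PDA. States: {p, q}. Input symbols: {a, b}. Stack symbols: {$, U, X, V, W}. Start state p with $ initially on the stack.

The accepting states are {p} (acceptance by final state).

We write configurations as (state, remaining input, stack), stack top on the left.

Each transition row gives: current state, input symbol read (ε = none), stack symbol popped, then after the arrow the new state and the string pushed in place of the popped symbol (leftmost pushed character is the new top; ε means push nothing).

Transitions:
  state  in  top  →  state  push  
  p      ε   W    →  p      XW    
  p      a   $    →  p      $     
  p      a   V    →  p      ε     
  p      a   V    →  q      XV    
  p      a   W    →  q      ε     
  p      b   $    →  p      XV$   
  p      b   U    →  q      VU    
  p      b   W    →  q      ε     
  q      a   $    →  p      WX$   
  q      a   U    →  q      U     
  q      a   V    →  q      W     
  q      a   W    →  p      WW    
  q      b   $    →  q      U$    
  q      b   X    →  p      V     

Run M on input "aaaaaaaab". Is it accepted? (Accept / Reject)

One accepting computation: (p, aaaaaaaab, $) ⊢ (p, aaaaaaab, $) ⊢ (p, aaaaaab, $) ⊢ (p, aaaaab, $) ⊢ (p, aaaab, $) ⊢ (p, aaab, $) ⊢ (p, aab, $) ⊢ (p, ab, $) ⊢ (p, b, $) ⊢ (p, ε, XV$)
All input consumed and state p ∈ F.

Accept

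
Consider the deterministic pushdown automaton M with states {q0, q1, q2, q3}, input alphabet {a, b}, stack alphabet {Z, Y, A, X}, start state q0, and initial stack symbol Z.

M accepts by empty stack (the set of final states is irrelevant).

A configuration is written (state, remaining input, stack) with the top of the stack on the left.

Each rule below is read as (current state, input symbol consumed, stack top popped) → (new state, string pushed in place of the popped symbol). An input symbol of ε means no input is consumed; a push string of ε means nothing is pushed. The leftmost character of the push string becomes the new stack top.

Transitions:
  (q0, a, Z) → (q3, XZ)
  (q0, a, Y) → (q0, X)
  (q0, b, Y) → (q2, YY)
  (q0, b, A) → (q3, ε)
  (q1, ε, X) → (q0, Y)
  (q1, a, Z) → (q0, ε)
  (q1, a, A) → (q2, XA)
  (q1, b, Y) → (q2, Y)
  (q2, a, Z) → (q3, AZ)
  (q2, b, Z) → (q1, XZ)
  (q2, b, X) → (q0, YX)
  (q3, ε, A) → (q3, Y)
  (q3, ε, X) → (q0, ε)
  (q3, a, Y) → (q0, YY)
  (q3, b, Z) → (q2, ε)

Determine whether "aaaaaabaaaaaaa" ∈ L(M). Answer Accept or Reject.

Reject

(q0, aaaaaabaaaaaaa, Z)
  read a, top Z: go to q3, push XZ → (q3, aaaaabaaaaaaa, XZ)
  ε-move, top X: go to q0, push ε → (q0, aaaaabaaaaaaa, Z)
  read a, top Z: go to q3, push XZ → (q3, aaaabaaaaaaa, XZ)
  ε-move, top X: go to q0, push ε → (q0, aaaabaaaaaaa, Z)
  read a, top Z: go to q3, push XZ → (q3, aaabaaaaaaa, XZ)
  ε-move, top X: go to q0, push ε → (q0, aaabaaaaaaa, Z)
  read a, top Z: go to q3, push XZ → (q3, aabaaaaaaa, XZ)
  ε-move, top X: go to q0, push ε → (q0, aabaaaaaaa, Z)
  read a, top Z: go to q3, push XZ → (q3, abaaaaaaa, XZ)
  ε-move, top X: go to q0, push ε → (q0, abaaaaaaa, Z)
  read a, top Z: go to q3, push XZ → (q3, baaaaaaa, XZ)
  ε-move, top X: go to q0, push ε → (q0, baaaaaaa, Z)
No transition applies at (q0, baaaaaaa, Z); input not fully consumed.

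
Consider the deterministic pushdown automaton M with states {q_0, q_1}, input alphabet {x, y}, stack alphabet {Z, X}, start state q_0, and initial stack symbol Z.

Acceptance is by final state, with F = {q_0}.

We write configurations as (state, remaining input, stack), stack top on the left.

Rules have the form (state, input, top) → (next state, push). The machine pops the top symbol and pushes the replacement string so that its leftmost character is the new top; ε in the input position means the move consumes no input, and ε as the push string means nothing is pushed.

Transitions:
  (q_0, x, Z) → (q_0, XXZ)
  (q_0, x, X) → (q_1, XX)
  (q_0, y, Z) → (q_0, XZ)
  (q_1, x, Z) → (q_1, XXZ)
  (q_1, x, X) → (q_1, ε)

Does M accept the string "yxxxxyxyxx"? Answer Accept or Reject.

(q_0, yxxxxyxyxx, Z)
  read y, top Z: go to q_0, push XZ → (q_0, xxxxyxyxx, XZ)
  read x, top X: go to q_1, push XX → (q_1, xxxyxyxx, XXZ)
  read x, top X: go to q_1, push ε → (q_1, xxyxyxx, XZ)
  read x, top X: go to q_1, push ε → (q_1, xyxyxx, Z)
  read x, top Z: go to q_1, push XXZ → (q_1, yxyxx, XXZ)
No transition applies at (q_1, yxyxx, XXZ); input not fully consumed.

Reject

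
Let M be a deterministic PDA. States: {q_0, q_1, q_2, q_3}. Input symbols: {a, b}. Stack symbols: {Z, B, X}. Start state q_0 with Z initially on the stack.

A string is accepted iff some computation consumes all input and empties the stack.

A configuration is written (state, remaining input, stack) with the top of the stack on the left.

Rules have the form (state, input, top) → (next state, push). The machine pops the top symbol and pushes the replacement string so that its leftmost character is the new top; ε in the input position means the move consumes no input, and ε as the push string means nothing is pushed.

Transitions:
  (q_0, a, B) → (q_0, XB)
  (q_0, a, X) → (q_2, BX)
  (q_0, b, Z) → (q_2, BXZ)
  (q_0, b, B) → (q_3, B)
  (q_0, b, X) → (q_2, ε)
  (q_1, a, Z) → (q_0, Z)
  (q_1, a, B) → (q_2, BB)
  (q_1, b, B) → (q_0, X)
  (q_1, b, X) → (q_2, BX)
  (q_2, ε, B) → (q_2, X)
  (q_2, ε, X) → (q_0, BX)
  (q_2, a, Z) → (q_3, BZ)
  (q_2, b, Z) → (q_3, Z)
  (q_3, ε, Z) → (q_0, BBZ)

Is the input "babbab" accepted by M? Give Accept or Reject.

Reject

(q_0, babbab, Z) ⊢ (q_2, abbab, BXZ) ⊢ (q_2, abbab, XXZ) ⊢ (q_0, abbab, BXXZ) ⊢ (q_0, bbab, XBXXZ) ⊢ (q_2, bab, BXXZ) ⊢ (q_2, bab, XXXZ) ⊢ (q_0, bab, BXXXZ) ⊢ (q_3, ab, BXXXZ)
No transition applies at (q_3, ab, BXXXZ); input not fully consumed.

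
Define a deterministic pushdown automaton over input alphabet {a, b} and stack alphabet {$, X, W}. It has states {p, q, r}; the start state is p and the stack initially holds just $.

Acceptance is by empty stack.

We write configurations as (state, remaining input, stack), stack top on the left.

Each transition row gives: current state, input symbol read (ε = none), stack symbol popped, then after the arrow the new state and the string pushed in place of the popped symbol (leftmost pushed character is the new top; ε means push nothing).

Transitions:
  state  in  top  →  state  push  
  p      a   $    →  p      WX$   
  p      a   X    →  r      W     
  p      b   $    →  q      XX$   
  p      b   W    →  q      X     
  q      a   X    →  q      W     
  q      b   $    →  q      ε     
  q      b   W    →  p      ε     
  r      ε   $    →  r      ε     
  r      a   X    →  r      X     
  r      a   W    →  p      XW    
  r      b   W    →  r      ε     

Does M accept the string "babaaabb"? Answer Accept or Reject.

Accept

(p, babaaabb, $) ⊢ (q, abaaabb, XX$) ⊢ (q, baaabb, WX$) ⊢ (p, aaabb, X$) ⊢ (r, aabb, W$) ⊢ (p, abb, XW$) ⊢ (r, bb, WW$) ⊢ (r, b, W$) ⊢ (r, ε, $) ⊢ (r, ε, ε)
All input consumed and the stack is empty.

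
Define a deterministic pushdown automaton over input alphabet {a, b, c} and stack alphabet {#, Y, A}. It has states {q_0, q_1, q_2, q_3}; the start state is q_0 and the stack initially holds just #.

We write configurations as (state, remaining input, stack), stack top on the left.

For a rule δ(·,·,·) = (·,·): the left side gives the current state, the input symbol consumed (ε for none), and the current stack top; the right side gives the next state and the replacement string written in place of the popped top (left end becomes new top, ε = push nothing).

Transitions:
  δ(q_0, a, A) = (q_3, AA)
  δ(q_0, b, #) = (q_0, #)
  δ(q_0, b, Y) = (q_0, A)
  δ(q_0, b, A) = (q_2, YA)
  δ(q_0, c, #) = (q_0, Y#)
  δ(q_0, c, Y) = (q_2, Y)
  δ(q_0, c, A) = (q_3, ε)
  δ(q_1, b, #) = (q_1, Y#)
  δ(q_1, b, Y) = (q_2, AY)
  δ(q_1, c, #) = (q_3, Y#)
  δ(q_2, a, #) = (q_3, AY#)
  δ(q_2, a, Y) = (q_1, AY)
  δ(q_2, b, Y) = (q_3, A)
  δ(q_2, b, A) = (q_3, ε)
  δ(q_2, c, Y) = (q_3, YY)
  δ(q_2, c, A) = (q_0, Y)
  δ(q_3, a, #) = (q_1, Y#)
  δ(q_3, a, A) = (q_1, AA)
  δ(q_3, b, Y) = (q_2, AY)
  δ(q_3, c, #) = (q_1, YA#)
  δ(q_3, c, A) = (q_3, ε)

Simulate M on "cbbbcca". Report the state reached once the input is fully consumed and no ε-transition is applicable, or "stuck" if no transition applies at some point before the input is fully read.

q_1

(q_0, cbbbcca, #) ⊢ (q_0, bbbcca, Y#) ⊢ (q_0, bbcca, A#) ⊢ (q_2, bcca, YA#) ⊢ (q_3, cca, AA#) ⊢ (q_3, ca, A#) ⊢ (q_3, a, #) ⊢ (q_1, ε, Y#)
All input consumed; M is in state q_1.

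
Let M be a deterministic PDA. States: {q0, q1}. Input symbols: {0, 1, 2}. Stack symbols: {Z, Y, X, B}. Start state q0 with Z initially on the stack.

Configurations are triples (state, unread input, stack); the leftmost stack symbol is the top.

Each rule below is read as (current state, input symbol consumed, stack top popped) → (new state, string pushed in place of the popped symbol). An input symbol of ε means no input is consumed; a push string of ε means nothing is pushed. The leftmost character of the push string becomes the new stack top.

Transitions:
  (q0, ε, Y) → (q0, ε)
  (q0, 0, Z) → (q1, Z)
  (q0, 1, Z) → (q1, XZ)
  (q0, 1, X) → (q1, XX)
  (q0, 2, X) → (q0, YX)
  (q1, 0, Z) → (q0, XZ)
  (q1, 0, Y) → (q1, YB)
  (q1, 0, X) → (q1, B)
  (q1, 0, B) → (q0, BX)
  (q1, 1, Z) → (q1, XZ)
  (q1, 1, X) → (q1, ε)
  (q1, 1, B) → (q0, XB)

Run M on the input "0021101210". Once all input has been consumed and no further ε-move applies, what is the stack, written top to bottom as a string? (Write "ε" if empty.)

(q0, 0021101210, Z) ⊢ (q1, 021101210, Z) ⊢ (q0, 21101210, XZ) ⊢ (q0, 1101210, YXZ) ⊢ (q0, 1101210, XZ) ⊢ (q1, 101210, XXZ) ⊢ (q1, 01210, XZ) ⊢ (q1, 1210, BZ) ⊢ (q0, 210, XBZ) ⊢ (q0, 10, YXBZ) ⊢ (q0, 10, XBZ) ⊢ (q1, 0, XXBZ) ⊢ (q1, ε, BXBZ)
All input consumed in state q1 with stack BXBZ.

BXBZ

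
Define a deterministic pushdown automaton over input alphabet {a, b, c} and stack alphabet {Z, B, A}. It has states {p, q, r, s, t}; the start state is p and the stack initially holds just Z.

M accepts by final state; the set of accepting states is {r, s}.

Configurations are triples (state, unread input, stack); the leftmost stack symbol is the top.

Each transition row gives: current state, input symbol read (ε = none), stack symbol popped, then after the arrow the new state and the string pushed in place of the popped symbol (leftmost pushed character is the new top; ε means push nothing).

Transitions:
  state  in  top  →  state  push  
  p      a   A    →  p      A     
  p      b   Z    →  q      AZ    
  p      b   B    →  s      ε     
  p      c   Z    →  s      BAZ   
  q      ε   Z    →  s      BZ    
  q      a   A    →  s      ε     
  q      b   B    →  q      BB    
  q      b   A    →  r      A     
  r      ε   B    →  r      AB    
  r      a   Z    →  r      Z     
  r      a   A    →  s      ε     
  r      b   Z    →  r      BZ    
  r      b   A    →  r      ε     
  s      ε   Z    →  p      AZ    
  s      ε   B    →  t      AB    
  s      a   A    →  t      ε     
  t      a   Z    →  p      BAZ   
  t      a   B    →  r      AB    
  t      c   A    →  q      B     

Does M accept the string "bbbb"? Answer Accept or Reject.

Accept

(p, bbbb, Z) ⊢ (q, bbb, AZ) ⊢ (r, bb, AZ) ⊢ (r, b, Z) ⊢ (r, ε, BZ)
All input consumed; state r ∈ F.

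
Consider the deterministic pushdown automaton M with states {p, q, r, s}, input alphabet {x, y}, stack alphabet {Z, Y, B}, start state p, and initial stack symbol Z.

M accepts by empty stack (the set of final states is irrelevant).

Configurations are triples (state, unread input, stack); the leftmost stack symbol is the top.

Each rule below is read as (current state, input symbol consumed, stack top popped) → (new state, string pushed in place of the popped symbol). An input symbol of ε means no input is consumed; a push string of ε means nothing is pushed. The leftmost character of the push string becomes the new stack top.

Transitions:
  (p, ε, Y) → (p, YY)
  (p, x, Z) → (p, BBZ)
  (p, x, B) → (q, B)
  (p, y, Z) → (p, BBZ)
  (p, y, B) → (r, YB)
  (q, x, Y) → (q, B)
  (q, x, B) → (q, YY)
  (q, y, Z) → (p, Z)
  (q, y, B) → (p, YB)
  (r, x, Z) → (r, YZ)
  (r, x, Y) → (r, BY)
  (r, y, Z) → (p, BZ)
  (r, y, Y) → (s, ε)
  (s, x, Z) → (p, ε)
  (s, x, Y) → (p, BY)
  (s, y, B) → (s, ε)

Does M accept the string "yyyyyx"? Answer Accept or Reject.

Accept

(p, yyyyyx, Z) ⊢ (p, yyyyx, BBZ) ⊢ (r, yyyx, YBBZ) ⊢ (s, yyx, BBZ) ⊢ (s, yx, BZ) ⊢ (s, x, Z) ⊢ (p, ε, ε)
All input consumed and the stack is empty.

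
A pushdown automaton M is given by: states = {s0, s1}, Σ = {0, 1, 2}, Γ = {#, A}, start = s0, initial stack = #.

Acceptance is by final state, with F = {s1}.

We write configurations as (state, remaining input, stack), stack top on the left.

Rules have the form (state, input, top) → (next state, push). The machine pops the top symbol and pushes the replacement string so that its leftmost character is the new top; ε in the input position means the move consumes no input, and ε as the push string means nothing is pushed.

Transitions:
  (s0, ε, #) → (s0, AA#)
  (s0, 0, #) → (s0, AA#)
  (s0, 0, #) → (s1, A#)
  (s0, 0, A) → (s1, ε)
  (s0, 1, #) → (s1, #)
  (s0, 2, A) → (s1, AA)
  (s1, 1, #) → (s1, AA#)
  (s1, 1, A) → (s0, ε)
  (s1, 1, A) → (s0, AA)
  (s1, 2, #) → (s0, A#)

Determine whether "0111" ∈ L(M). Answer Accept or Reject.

One accepting computation: (s0, 0111, #) ⊢ (s1, 111, A#) ⊢ (s0, 11, #) ⊢ (s1, 1, #) ⊢ (s1, ε, AA#)
All input consumed and state s1 ∈ F.

Accept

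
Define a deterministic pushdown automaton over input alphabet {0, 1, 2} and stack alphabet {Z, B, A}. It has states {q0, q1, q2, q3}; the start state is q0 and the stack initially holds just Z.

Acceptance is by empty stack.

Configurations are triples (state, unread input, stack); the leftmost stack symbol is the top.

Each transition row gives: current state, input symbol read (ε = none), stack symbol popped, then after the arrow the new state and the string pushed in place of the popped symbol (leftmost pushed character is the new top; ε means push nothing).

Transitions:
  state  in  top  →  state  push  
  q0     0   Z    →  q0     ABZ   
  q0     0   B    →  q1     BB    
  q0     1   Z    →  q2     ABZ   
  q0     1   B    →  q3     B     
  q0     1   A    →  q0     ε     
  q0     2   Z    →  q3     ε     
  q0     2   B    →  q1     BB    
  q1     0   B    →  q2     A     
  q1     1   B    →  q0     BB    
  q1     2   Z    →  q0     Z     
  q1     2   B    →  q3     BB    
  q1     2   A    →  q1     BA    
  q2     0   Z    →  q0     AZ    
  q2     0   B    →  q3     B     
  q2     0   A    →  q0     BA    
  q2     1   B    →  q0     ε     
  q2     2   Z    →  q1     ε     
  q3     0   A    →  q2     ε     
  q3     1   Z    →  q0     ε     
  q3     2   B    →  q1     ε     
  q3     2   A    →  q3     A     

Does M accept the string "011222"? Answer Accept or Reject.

(q0, 011222, Z)
  read 0, top Z: go to q0, push ABZ → (q0, 11222, ABZ)
  read 1, top A: go to q0, push ε → (q0, 1222, BZ)
  read 1, top B: go to q3, push B → (q3, 222, BZ)
  read 2, top B: go to q1, push ε → (q1, 22, Z)
  read 2, top Z: go to q0, push Z → (q0, 2, Z)
  read 2, top Z: go to q3, push ε → (q3, ε, ε)
All input consumed and the stack is empty.

Accept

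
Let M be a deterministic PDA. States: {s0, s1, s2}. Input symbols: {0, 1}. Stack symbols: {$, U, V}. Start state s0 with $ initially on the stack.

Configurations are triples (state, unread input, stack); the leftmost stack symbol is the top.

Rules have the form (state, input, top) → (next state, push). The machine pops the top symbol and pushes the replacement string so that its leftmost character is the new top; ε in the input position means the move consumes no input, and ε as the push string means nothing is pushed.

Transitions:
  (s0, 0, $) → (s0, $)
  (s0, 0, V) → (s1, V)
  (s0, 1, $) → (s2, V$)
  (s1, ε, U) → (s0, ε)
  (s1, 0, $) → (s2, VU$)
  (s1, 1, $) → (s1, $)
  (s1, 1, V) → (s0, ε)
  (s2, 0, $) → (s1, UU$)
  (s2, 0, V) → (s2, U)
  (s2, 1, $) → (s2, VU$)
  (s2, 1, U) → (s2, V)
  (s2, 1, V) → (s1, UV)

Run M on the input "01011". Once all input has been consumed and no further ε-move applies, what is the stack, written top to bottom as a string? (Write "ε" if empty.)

(s0, 01011, $)
  read 0, top $: go to s0, push $ → (s0, 1011, $)
  read 1, top $: go to s2, push V$ → (s2, 011, V$)
  read 0, top V: go to s2, push U → (s2, 11, U$)
  read 1, top U: go to s2, push V → (s2, 1, V$)
  read 1, top V: go to s1, push UV → (s1, ε, UV$)
  ε-move, top U: go to s0, push ε → (s0, ε, V$)
All input consumed in state s0 with stack V$.

V$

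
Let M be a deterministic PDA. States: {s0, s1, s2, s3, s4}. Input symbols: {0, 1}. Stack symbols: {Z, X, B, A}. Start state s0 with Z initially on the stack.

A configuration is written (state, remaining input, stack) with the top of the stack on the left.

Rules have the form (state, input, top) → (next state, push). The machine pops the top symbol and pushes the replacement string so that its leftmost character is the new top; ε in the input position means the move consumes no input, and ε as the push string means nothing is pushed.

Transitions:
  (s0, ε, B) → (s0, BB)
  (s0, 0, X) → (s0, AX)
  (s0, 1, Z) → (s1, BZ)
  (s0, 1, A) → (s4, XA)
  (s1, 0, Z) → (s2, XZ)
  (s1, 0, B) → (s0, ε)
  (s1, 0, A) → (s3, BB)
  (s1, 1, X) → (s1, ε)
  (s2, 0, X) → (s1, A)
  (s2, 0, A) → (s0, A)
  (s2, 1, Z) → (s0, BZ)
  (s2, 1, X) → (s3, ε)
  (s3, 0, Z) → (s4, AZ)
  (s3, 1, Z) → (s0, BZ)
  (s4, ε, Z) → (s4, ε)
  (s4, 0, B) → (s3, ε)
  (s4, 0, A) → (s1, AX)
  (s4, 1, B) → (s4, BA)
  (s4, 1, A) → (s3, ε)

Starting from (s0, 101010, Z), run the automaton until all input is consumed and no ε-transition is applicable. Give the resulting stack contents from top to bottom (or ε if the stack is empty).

Z

(s0, 101010, Z)
  read 1, top Z: go to s1, push BZ → (s1, 01010, BZ)
  read 0, top B: go to s0, push ε → (s0, 1010, Z)
  read 1, top Z: go to s1, push BZ → (s1, 010, BZ)
  read 0, top B: go to s0, push ε → (s0, 10, Z)
  read 1, top Z: go to s1, push BZ → (s1, 0, BZ)
  read 0, top B: go to s0, push ε → (s0, ε, Z)
All input consumed in state s0 with stack Z.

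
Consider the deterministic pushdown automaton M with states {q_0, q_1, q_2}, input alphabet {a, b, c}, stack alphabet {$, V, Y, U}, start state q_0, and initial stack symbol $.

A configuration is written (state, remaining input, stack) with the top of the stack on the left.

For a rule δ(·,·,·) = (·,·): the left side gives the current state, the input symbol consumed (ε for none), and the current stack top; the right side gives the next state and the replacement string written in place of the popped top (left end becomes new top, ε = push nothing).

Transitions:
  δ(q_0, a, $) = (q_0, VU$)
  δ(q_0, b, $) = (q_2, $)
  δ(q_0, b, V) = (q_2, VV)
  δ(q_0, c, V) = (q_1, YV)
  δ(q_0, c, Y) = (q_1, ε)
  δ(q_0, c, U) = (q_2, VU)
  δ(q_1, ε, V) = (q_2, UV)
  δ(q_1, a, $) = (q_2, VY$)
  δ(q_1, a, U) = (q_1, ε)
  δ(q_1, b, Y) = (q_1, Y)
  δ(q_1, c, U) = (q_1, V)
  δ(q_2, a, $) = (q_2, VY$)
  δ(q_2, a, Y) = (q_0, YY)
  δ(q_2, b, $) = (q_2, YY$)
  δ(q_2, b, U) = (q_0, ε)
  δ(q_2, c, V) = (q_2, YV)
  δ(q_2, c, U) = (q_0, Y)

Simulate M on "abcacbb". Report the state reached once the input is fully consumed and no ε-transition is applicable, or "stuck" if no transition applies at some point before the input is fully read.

q_1

(q_0, abcacbb, $) ⊢ (q_0, bcacbb, VU$) ⊢ (q_2, cacbb, VVU$) ⊢ (q_2, acbb, YVVU$) ⊢ (q_0, cbb, YYVVU$) ⊢ (q_1, bb, YVVU$) ⊢ (q_1, b, YVVU$) ⊢ (q_1, ε, YVVU$)
All input consumed; M is in state q_1.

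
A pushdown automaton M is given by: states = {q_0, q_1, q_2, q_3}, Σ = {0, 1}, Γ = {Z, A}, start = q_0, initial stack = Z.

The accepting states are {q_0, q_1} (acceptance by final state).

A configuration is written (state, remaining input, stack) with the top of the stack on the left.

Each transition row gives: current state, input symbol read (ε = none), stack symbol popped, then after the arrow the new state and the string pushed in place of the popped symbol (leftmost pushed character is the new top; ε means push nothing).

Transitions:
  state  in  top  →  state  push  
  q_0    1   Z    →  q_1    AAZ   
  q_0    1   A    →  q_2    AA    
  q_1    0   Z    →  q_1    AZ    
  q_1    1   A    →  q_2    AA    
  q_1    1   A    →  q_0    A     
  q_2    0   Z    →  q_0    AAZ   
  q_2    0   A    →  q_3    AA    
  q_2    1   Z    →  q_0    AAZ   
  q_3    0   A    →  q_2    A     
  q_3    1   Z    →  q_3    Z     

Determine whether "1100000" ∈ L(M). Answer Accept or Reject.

Reject

No computation consumes all input and reaches a final state.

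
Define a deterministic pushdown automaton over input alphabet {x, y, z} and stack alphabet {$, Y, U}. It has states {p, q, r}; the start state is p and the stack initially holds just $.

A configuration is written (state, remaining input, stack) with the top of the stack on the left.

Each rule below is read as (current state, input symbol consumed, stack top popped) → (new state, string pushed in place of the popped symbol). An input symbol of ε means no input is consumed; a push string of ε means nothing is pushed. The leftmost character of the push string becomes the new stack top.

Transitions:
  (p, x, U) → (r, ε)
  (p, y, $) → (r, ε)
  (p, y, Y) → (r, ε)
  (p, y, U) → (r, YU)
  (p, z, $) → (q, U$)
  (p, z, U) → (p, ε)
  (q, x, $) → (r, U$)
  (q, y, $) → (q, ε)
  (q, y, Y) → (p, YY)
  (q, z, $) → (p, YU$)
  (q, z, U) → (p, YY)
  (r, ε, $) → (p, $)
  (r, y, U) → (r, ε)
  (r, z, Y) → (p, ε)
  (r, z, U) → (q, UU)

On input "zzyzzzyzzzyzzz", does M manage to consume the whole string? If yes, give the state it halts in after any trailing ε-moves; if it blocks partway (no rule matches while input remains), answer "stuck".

(p, zzyzzzyzzzyzzz, $) ⊢ (q, zyzzzyzzzyzzz, U$) ⊢ (p, yzzzyzzzyzzz, YY$) ⊢ (r, zzzyzzzyzzz, Y$) ⊢ (p, zzyzzzyzzz, $) ⊢ (q, zyzzzyzzz, U$) ⊢ (p, yzzzyzzz, YY$) ⊢ (r, zzzyzzz, Y$) ⊢ (p, zzyzzz, $) ⊢ (q, zyzzz, U$) ⊢ (p, yzzz, YY$) ⊢ (r, zzz, Y$) ⊢ (p, zz, $) ⊢ (q, z, U$) ⊢ (p, ε, YY$)
All input consumed; M is in state p.

p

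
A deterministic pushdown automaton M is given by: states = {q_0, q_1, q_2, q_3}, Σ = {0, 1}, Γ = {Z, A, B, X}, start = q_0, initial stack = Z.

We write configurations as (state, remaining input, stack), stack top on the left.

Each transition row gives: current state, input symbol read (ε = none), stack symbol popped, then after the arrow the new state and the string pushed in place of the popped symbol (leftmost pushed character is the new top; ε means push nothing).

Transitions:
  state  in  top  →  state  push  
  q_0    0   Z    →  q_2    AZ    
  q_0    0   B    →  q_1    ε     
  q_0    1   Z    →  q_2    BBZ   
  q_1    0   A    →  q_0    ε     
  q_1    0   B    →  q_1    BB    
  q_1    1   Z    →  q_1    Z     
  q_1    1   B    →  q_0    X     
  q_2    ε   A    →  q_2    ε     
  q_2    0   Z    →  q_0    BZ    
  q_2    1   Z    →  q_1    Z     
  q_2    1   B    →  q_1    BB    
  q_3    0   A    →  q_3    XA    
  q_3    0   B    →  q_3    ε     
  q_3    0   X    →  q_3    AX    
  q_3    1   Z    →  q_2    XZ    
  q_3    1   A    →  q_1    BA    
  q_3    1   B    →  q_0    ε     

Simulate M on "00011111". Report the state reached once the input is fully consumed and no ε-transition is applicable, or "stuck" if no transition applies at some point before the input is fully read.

(q_0, 00011111, Z) ⊢ (q_2, 0011111, AZ) ⊢ (q_2, 0011111, Z) ⊢ (q_0, 011111, BZ) ⊢ (q_1, 11111, Z) ⊢ (q_1, 1111, Z) ⊢ (q_1, 111, Z) ⊢ (q_1, 11, Z) ⊢ (q_1, 1, Z) ⊢ (q_1, ε, Z)
All input consumed; M is in state q_1.

q_1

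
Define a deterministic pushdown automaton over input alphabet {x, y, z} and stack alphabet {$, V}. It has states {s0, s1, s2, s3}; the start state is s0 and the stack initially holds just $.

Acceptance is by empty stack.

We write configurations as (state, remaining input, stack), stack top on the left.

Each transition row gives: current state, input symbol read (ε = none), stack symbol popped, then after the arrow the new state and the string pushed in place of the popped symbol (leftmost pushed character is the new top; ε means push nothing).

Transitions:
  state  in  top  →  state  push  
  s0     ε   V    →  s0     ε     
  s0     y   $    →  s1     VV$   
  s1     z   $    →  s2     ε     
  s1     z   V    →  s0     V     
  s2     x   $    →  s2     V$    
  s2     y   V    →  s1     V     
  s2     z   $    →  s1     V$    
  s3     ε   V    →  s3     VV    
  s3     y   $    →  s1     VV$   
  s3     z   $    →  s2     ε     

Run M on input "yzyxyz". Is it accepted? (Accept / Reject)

Reject

(s0, yzyxyz, $)
  read y, top $: go to s1, push VV$ → (s1, zyxyz, VV$)
  read z, top V: go to s0, push V → (s0, yxyz, VV$)
  ε-move, top V: go to s0, push ε → (s0, yxyz, V$)
  ε-move, top V: go to s0, push ε → (s0, yxyz, $)
  read y, top $: go to s1, push VV$ → (s1, xyz, VV$)
No transition applies at (s1, xyz, VV$); input not fully consumed.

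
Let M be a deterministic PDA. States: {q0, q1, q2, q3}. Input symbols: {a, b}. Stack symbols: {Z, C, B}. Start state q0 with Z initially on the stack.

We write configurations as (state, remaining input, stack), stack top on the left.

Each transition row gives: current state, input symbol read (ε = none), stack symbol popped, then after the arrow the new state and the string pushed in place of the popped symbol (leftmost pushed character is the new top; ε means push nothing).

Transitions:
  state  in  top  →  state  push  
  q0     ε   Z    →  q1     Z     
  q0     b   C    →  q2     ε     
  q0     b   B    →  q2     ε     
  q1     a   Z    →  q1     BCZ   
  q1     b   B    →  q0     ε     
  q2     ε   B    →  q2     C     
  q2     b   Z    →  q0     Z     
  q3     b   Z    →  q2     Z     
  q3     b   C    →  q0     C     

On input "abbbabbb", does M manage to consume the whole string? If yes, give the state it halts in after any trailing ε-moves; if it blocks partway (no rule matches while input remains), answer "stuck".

q1

(q0, abbbabbb, Z)
  ε-move, top Z: go to q1, push Z → (q1, abbbabbb, Z)
  read a, top Z: go to q1, push BCZ → (q1, bbbabbb, BCZ)
  read b, top B: go to q0, push ε → (q0, bbabbb, CZ)
  read b, top C: go to q2, push ε → (q2, babbb, Z)
  read b, top Z: go to q0, push Z → (q0, abbb, Z)
  ε-move, top Z: go to q1, push Z → (q1, abbb, Z)
  read a, top Z: go to q1, push BCZ → (q1, bbb, BCZ)
  read b, top B: go to q0, push ε → (q0, bb, CZ)
  read b, top C: go to q2, push ε → (q2, b, Z)
  read b, top Z: go to q0, push Z → (q0, ε, Z)
  ε-move, top Z: go to q1, push Z → (q1, ε, Z)
All input consumed; M is in state q1.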